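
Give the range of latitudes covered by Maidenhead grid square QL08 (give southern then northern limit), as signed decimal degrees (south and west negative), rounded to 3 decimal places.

28.000, 29.000

Field Q=16, L=11: +16·20° lon, +11·10° lat → SW at lon 140°, lat 20°.
Square 0, 8: +0·2° lon, +8·1° lat → SW at lon 140°, lat 28°.
Cell spans 2° lon × 1° lat.
south 28.000, north 29.000.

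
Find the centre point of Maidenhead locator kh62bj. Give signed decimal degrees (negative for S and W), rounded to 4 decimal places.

-17.6042, 32.1250

Field K=10, H=7: +10·20° lon, +7·10° lat → SW at lon 20°, lat -20°.
Square 6, 2: +6·2° lon, +2·1° lat → SW at lon 32°, lat -18°.
Subsquare b=1, j=9: +1·0.0833333° lon, +9·0.0416667° lat → SW at lon 32.0833°, lat -17.625°.
Cell spans 0.0833333° lon × 0.0416667° lat. Centre is SW corner plus half of each.
latitude -17.6042, longitude 32.1250.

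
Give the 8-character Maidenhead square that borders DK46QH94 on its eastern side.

DK46rh04

Longitude extended square 9; +1 → 10, wraps to 0, carry into subsquare.
Longitude subsquare q = 16; +1 → 17 = r.
The latitude characters are unchanged.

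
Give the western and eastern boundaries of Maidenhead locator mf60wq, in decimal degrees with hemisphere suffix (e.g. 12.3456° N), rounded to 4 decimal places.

73.8333° E, 73.9167° E

Field M=12, F=5: +12·20° lon, +5·10° lat → SW at lon 60°, lat -40°.
Square 6, 0: +6·2° lon, +0·1° lat → SW at lon 72°, lat -40°.
Subsquare w=22, q=16: +22·0.0833333° lon, +16·0.0416667° lat → SW at lon 73.8333°, lat -39.3333°.
Cell spans 0.0833333° lon × 0.0416667° lat.
west 73.8333° E, east 73.9167° E.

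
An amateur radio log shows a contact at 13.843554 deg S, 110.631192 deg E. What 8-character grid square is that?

OH56hd57

Shift to the Maidenhead origin (180°W, 90°S): lon 290.63119, lat 76.15645.
Field (20°×10°, letters A–R): lon ⌊290.63119/20⌋ = 14 → O; lat ⌊76.15645/10⌋ = 7 → H.
Square (2°×1°, digits 0–9): lon ⌊10.63119/2⌋ = 5; lat ⌊6.15645/1⌋ = 6.
Subsquare (5′×2.5′, letters a–x): lon ⌊0.63119/0.0833333⌋ = 7 → h; lat ⌊0.15645/0.0416667⌋ = 3 → d.
Extended square (30″×15″, digits 0–9): lon ⌊0.04786/0.00833333⌋ = 5; lat ⌊0.03145/0.00416667⌋ = 7.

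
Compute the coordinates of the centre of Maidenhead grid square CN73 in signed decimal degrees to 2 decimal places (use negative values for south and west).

Field C=2, N=13: +2·20° lon, +13·10° lat → SW at lon -140°, lat 40°.
Square 7, 3: +7·2° lon, +3·1° lat → SW at lon -126°, lat 43°.
Cell spans 2° lon × 1° lat. Centre is SW corner plus half of each.
latitude 43.50, longitude -125.00.

43.50, -125.00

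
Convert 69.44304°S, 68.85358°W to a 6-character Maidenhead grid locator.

Shift to the Maidenhead origin (180°W, 90°S): lon 111.1464, lat 20.5570.
Field: lon ⌊111.1464/20⌋ = 5 → F; lat ⌊20.5570/10⌋ = 2 → C.
Square: lon ⌊11.1464/2⌋ = 5; lat ⌊0.5570/1⌋ = 0.
Subsquare: lon ⌊1.1464/0.0833333⌋ = 13 → n; lat ⌊0.5570/0.0416667⌋ = 13 → n.

FC50nn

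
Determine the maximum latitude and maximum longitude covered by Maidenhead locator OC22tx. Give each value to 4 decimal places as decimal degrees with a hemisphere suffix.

Field O=14, C=2: +14·20° lon, +2·10° lat → SW at lon 100°, lat -70°.
Square 2, 2: +2·2° lon, +2·1° lat → SW at lon 104°, lat -68°.
Subsquare t=19, x=23: +19·0.0833333° lon, +23·0.0416667° lat → SW at lon 105.583°, lat -67.0417°.
Cell spans 0.0833333° lon × 0.0416667° lat. NE corner is SW corner plus one full cell.
latitude 67.0000° S, longitude 105.6667° E.

67.0000° S, 105.6667° E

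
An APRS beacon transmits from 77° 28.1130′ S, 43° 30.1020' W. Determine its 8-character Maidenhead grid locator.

GB82fm97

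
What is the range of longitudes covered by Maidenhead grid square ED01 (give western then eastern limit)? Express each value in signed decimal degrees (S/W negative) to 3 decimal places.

Field E=4, D=3: +4·20° lon, +3·10° lat → SW at lon -100°, lat -60°.
Square 0, 1: +0·2° lon, +1·1° lat → SW at lon -100°, lat -59°.
Cell spans 2° lon × 1° lat.
west -100.000, east -98.000.

-100.000, -98.000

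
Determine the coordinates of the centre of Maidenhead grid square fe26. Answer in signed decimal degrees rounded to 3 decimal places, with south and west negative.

-43.500, -75.000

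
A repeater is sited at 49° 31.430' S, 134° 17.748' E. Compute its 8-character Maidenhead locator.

PE70dl54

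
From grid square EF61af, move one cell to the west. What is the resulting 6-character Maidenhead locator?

EF51xf

Longitude subsquare a = 0; −1 → -1, wraps to 23 = x, carry into square.
Longitude square 6; −1 → 5.
The latitude characters are unchanged.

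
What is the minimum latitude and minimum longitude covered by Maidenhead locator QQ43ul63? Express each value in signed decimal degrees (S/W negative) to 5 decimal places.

Field Q=16, Q=16: +16·20° lon, +16·10° lat → SW at lon 140°, lat 70°.
Square 4, 3: +4·2° lon, +3·1° lat → SW at lon 148°, lat 73°.
Subsquare u=20, l=11: +20·0.0833333° lon, +11·0.0416667° lat → SW at lon 149.667°, lat 73.4583°.
Extended square 6, 3: +6·0.00833333° lon, +3·0.00416667° lat → SW at lon 149.717°, lat 73.4708°.
latitude 73.47083, longitude 149.71667.

73.47083, 149.71667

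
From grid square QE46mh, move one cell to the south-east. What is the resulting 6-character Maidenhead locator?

Longitude subsquare m = 12; +1 → 13 = n.
Latitude subsquare h = 7; −1 → 6 = g.

QE46ng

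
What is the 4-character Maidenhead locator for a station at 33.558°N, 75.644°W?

FM23

Offset from 180°W / 90°S: lon 104.36°, lat 123.56°.
Field: 104.36/20 → 5 → F, 123.56/10 → 12 → M; chars FM.
Square: 4.36/2 → 2, 3.56/1 → 3; chars 23.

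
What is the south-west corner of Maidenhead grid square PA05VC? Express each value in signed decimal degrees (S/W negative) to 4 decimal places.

-84.9167, 121.7500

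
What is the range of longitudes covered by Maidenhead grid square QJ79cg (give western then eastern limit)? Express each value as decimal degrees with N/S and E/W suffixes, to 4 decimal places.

154.1667° E, 154.2500° E

Field Q=16, J=9: +16·20° lon, +9·10° lat → SW at lon 140°, lat 0°.
Square 7, 9: +7·2° lon, +9·1° lat → SW at lon 154°, lat 9°.
Subsquare c=2, g=6: +2·0.0833333° lon, +6·0.0416667° lat → SW at lon 154.167°, lat 9.25°.
Cell spans 0.0833333° lon × 0.0416667° lat.
west 154.1667° E, east 154.2500° E.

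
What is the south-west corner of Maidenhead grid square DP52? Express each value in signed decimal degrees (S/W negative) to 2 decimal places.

62.00, -110.00

Field D=3, P=15: +3·20° lon, +15·10° lat → SW at lon -120°, lat 60°.
Square 5, 2: +5·2° lon, +2·1° lat → SW at lon -110°, lat 62°.
latitude 62.00, longitude -110.00.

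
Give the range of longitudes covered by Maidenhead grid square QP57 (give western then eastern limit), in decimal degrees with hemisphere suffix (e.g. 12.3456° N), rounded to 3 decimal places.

150.000° E, 152.000° E

Field Q=16, P=15: +16·20° lon, +15·10° lat → SW at lon 140°, lat 60°.
Square 5, 7: +5·2° lon, +7·1° lat → SW at lon 150°, lat 67°.
Cell spans 2° lon × 1° lat.
west 150.000° E, east 152.000° E.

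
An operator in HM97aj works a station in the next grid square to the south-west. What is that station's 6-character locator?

HM87xi

Longitude subsquare a = 0; −1 → -1, wraps to 23 = x, carry into square.
Longitude square 9; −1 → 8.
Latitude subsquare j = 9; −1 → 8 = i.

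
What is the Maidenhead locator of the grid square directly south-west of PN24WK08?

PN24vk97

Longitude extended square 0; −1 → -1, wraps to 9, carry into subsquare.
Longitude subsquare w = 22; −1 → 21 = v.
Latitude extended square 8; −1 → 7.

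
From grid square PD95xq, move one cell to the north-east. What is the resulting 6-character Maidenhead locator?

QD05ar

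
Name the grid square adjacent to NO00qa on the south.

Latitude subsquare a = 0; −1 → -1, wraps to 23 = x, carry into square.
Latitude square 0; −1 → -1, wraps to 9, carry into field.
Latitude field O = 14; −1 → 13 = N.
The longitude characters are unchanged.

NN09qx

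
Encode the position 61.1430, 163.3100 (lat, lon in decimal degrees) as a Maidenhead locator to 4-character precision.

Add 180° to longitude and 90° to latitude: 343.31, 151.14.
Field: 343.31/20 → 17 → R, 151.14/10 → 15 → P; chars RP.
Square: 3.31/2 → 1, 1.14/1 → 1; chars 11.

RP11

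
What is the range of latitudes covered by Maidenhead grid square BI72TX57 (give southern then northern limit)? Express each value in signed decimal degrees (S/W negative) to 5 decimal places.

-7.01250, -7.00833

Field B=1, I=8: +1·20° lon, +8·10° lat → SW at lon -160°, lat -10°.
Square 7, 2: +7·2° lon, +2·1° lat → SW at lon -146°, lat -8°.
Subsquare t=19, x=23: +19·0.0833333° lon, +23·0.0416667° lat → SW at lon -144.417°, lat -7.04167°.
Extended square 5, 7: +5·0.00833333° lon, +7·0.00416667° lat → SW at lon -144.375°, lat -7.0125°.
Cell spans 0.00833333° lon × 0.00416667° lat.
south -7.01250, north -7.00833.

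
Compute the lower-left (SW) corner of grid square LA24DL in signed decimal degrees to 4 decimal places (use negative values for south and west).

Field L=11, A=0: +11·20° lon, +0·10° lat → SW at lon 40°, lat -90°.
Square 2, 4: +2·2° lon, +4·1° lat → SW at lon 44°, lat -86°.
Subsquare d=3, l=11: +3·0.0833333° lon, +11·0.0416667° lat → SW at lon 44.25°, lat -85.5417°.
latitude -85.5417, longitude 44.2500.

-85.5417, 44.2500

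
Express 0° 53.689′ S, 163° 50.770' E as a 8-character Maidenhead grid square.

RI19wc15

Offset from 180°W / 90°S: lon 343.84617°, lat 89.10518°.
Field: 343.84617/20 → 17 → R, 89.10518/10 → 8 → I; chars RI.
Square: 3.84617/2 → 1, 9.10518/1 → 9; chars 19.
Subsquare: 1.84617/0.0833333 → 22 → w, 0.10518/0.0416667 → 2 → c; chars wc.
Extended square: 0.01283/0.00833333 → 1, 0.02185/0.00416667 → 5; chars 15.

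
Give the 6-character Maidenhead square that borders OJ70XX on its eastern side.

OJ80ax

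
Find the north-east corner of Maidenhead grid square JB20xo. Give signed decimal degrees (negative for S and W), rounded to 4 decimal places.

-79.3750, 6.0000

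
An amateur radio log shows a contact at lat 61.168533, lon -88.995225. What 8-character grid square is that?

Offset from 180°W / 90°S: lon 91.00477°, lat 151.16853°.
Field: lon ⌊91.00477/20⌋ = 4 → E; lat ⌊151.16853/10⌋ = 15 → P.
Square: lon ⌊11.00477/2⌋ = 5; lat ⌊1.16853/1⌋ = 1.
Subsquare: lon ⌊1.00477/0.0833333⌋ = 12 → m; lat ⌊0.16853/0.0416667⌋ = 4 → e.
Extended square: lon ⌊0.00477/0.00833333⌋ = 0; lat ⌊0.00187/0.00416667⌋ = 0.

EP51me00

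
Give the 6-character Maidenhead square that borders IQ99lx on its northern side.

IR90la

Latitude subsquare x = 23; +1 → 24, wraps to 0 = a, carry into square.
Latitude square 9; +1 → 10, wraps to 0, carry into field.
Latitude field Q = 16; +1 → 17 = R.
The longitude characters are unchanged.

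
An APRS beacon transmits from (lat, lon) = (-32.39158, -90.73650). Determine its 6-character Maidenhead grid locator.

Shift to the Maidenhead origin (180°W, 90°S): lon 89.2635, lat 57.6084.
Field: 89.2635/20 → 4 → E, 57.6084/10 → 5 → F; chars EF.
Square: 9.2635/2 → 4, 7.6084/1 → 7; chars 47.
Subsquare: 1.2635/0.0833333 → 15 → p, 0.6084/0.0416667 → 14 → o; chars po.

EF47po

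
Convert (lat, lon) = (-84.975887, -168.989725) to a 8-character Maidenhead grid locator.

AA55ma15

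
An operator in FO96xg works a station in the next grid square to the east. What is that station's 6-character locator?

GO06ag

Longitude subsquare x = 23; +1 → 24, wraps to 0 = a, carry into square.
Longitude square 9; +1 → 10, wraps to 0, carry into field.
Longitude field F = 5; +1 → 6 = G.
The latitude characters are unchanged.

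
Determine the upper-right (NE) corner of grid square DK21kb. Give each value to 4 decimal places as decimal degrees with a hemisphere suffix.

11.0833° N, 115.0833° W

Field D=3, K=10: +3·20° lon, +10·10° lat → SW at lon -120°, lat 10°.
Square 2, 1: +2·2° lon, +1·1° lat → SW at lon -116°, lat 11°.
Subsquare k=10, b=1: +10·0.0833333° lon, +1·0.0416667° lat → SW at lon -115.167°, lat 11.0417°.
Cell spans 0.0833333° lon × 0.0416667° lat. NE corner is SW corner plus one full cell.
latitude 11.0833° N, longitude 115.0833° W.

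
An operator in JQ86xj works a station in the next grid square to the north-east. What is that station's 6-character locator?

JQ96ak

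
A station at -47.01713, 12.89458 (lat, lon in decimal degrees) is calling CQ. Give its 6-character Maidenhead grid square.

Add 180° to longitude and 90° to latitude: 192.8946, 42.9829.
Field: 192.8946/20 → 9 → J, 42.9829/10 → 4 → E; chars JE.
Square: 12.8946/2 → 6, 2.9829/1 → 2; chars 62.
Subsquare: 0.8946/0.0833333 → 10 → k, 0.9829/0.0416667 → 23 → x; chars kx.

JE62kx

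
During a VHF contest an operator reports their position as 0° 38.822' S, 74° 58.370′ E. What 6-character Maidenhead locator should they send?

MI79li

Add 180° to longitude and 90° to latitude: 254.9728, 89.3530.
Field: 254.9728/20 → 12 → M, 89.3530/10 → 8 → I; chars MI.
Square: 14.9728/2 → 7, 9.3530/1 → 9; chars 79.
Subsquare: 0.9728/0.0833333 → 11 → l, 0.3530/0.0416667 → 8 → i; chars li.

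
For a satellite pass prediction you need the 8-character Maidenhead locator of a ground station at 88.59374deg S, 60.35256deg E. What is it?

MA01ej27

Offset from 180°W / 90°S: lon 240.35256°, lat 1.40626°.
Field: lon ⌊240.35256/20⌋ = 12 → M; lat ⌊1.40626/10⌋ = 0 → A.
Square: lon ⌊0.35256/2⌋ = 0; lat ⌊1.40626/1⌋ = 1.
Subsquare: lon ⌊0.35256/0.0833333⌋ = 4 → e; lat ⌊0.40626/0.0416667⌋ = 9 → j.
Extended square: lon ⌊0.01923/0.00833333⌋ = 2; lat ⌊0.03126/0.00416667⌋ = 7.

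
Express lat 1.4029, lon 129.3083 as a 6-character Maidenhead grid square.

PJ41pj

Shift to the Maidenhead origin (180°W, 90°S): lon 309.3083, lat 91.4029.
Field: 309.3083/20 → 15 → P, 91.4029/10 → 9 → J; chars PJ.
Square: 9.3083/2 → 4, 1.4029/1 → 1; chars 41.
Subsquare: 1.3083/0.0833333 → 15 → p, 0.4029/0.0416667 → 9 → j; chars pj.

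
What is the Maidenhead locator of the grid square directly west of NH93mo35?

Longitude extended square 3; −1 → 2.
The latitude characters are unchanged.

NH93mo25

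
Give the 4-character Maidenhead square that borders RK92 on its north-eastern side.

AK03

Longitude square 9; +1 → 10, wraps to 0, carry into field.
Longitude field R = 17; +1 → 18, wraps to 0 = A, wrapping around the antimeridian.
Latitude square 2; +1 → 3.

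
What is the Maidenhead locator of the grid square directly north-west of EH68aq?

EH58xr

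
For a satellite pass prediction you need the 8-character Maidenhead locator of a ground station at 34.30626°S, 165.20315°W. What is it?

Add 180° to longitude and 90° to latitude: 14.79685, 55.69374.
Field: lon ⌊14.79685/20⌋ = 0 → A; lat ⌊55.69374/10⌋ = 5 → F.
Square: lon ⌊14.79685/2⌋ = 7; lat ⌊5.69374/1⌋ = 5.
Subsquare: lon ⌊0.79685/0.0833333⌋ = 9 → j; lat ⌊0.69374/0.0416667⌋ = 16 → q.
Extended square: lon ⌊0.04685/0.00833333⌋ = 5; lat ⌊0.02707/0.00416667⌋ = 6.

AF75jq56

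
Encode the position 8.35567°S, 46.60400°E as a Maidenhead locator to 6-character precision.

LI31hp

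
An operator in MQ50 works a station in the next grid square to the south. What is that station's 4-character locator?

MP59

Latitude square 0; −1 → -1, wraps to 9, carry into field.
Latitude field Q = 16; −1 → 15 = P.
The longitude characters are unchanged.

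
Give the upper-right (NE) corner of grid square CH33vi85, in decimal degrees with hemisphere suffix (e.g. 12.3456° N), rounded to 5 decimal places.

Field C=2, H=7: +2·20° lon, +7·10° lat → SW at lon -140°, lat -20°.
Square 3, 3: +3·2° lon, +3·1° lat → SW at lon -134°, lat -17°.
Subsquare v=21, i=8: +21·0.0833333° lon, +8·0.0416667° lat → SW at lon -132.25°, lat -16.6667°.
Extended square 8, 5: +8·0.00833333° lon, +5·0.00416667° lat → SW at lon -132.183°, lat -16.6458°.
Cell spans 0.00833333° lon × 0.00416667° lat. NE corner is SW corner plus one full cell.
latitude 16.64167° S, longitude 132.17500° W.

16.64167° S, 132.17500° W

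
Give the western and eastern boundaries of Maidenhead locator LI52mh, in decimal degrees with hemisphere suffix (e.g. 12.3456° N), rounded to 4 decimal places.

51.0000° E, 51.0833° E

Field L=11, I=8: +11·20° lon, +8·10° lat → SW at lon 40°, lat -10°.
Square 5, 2: +5·2° lon, +2·1° lat → SW at lon 50°, lat -8°.
Subsquare m=12, h=7: +12·0.0833333° lon, +7·0.0416667° lat → SW at lon 51°, lat -7.70833°.
Cell spans 0.0833333° lon × 0.0416667° lat.
west 51.0000° E, east 51.0833° E.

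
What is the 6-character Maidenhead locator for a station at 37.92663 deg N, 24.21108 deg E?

KM27cw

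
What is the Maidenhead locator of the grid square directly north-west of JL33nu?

JL33mv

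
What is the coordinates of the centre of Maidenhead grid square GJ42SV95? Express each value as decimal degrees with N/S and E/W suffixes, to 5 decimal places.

Field G=6, J=9: +6·20° lon, +9·10° lat → SW at lon -60°, lat 0°.
Square 4, 2: +4·2° lon, +2·1° lat → SW at lon -52°, lat 2°.
Subsquare s=18, v=21: +18·0.0833333° lon, +21·0.0416667° lat → SW at lon -50.5°, lat 2.875°.
Extended square 9, 5: +9·0.00833333° lon, +5·0.00416667° lat → SW at lon -50.425°, lat 2.89583°.
Cell spans 0.00833333° lon × 0.00416667° lat. Centre is SW corner plus half of each.
latitude 2.89792° N, longitude 50.42083° W.

2.89792° N, 50.42083° W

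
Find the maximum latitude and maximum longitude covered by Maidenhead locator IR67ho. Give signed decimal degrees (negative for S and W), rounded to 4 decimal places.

87.6250, -7.3333

Field I=8, R=17: +8·20° lon, +17·10° lat → SW at lon -20°, lat 80°.
Square 6, 7: +6·2° lon, +7·1° lat → SW at lon -8°, lat 87°.
Subsquare h=7, o=14: +7·0.0833333° lon, +14·0.0416667° lat → SW at lon -7.41667°, lat 87.5833°.
Cell spans 0.0833333° lon × 0.0416667° lat. NE corner is SW corner plus one full cell.
latitude 87.6250, longitude -7.3333.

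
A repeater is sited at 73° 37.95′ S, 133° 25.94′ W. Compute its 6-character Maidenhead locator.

Add 180° to longitude and 90° to latitude: 46.5677, 16.3675.
Field: 46.5677/20 → 2 → C, 16.3675/10 → 1 → B; chars CB.
Square: 6.5677/2 → 3, 6.3675/1 → 6; chars 36.
Subsquare: 0.5677/0.0833333 → 6 → g, 0.3675/0.0416667 → 8 → i; chars gi.

CB36gi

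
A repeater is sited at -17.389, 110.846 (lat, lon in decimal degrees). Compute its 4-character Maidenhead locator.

Add 180° to longitude and 90° to latitude: 290.85, 72.61.
Field: 290.85/20 → 14 → O, 72.61/10 → 7 → H; chars OH.
Square: 10.85/2 → 5, 2.61/1 → 2; chars 52.

OH52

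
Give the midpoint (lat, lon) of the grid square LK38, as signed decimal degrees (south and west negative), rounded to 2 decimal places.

18.50, 47.00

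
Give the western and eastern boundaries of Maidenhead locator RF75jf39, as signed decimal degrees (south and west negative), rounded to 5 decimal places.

174.77500, 174.78333

Field R=17, F=5: +17·20° lon, +5·10° lat → SW at lon 160°, lat -40°.
Square 7, 5: +7·2° lon, +5·1° lat → SW at lon 174°, lat -35°.
Subsquare j=9, f=5: +9·0.0833333° lon, +5·0.0416667° lat → SW at lon 174.75°, lat -34.7917°.
Extended square 3, 9: +3·0.00833333° lon, +9·0.00416667° lat → SW at lon 174.775°, lat -34.7542°.
Cell spans 0.00833333° lon × 0.00416667° lat.
west 174.77500, east 174.78333.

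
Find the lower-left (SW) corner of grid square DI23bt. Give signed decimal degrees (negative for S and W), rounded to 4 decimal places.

-6.2083, -115.9167

Field D=3, I=8: +3·20° lon, +8·10° lat → SW at lon -120°, lat -10°.
Square 2, 3: +2·2° lon, +3·1° lat → SW at lon -116°, lat -7°.
Subsquare b=1, t=19: +1·0.0833333° lon, +19·0.0416667° lat → SW at lon -115.917°, lat -6.20833°.
latitude -6.2083, longitude -115.9167.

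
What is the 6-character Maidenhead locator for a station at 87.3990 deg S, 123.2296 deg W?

CA82jo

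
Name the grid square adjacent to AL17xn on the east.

Longitude subsquare x = 23; +1 → 24, wraps to 0 = a, carry into square.
Longitude square 1; +1 → 2.
The latitude characters are unchanged.

AL27an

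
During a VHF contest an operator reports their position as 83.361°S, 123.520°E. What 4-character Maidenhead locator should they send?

Offset from 180°W / 90°S: lon 303.52°, lat 6.64°.
Field (20°×10°, letters A–R): 303.52/20 → 15 → P, 6.64/10 → 0 → A; chars PA.
Square (2°×1°, digits 0–9): 3.52/2 → 1, 6.64/1 → 6; chars 16.

PA16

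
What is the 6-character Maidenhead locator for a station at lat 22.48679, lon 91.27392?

NL52pl

Offset from 180°W / 90°S: lon 271.2739°, lat 112.4868°.
Field: lon ⌊271.2739/20⌋ = 13 → N; lat ⌊112.4868/10⌋ = 11 → L.
Square: lon ⌊11.2739/2⌋ = 5; lat ⌊2.4868/1⌋ = 2.
Subsquare: lon ⌊1.2739/0.0833333⌋ = 15 → p; lat ⌊0.4868/0.0416667⌋ = 11 → l.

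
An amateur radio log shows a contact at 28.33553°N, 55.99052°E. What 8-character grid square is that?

Shift to the Maidenhead origin (180°W, 90°S): lon 235.99052, lat 118.33553.
Field: 235.99052/20 → 11 → L, 118.33553/10 → 11 → L; chars LL.
Square: 15.99052/2 → 7, 8.33553/1 → 8; chars 78.
Subsquare: 1.99052/0.0833333 → 23 → x, 0.33553/0.0416667 → 8 → i; chars xi.
Extended square: 0.07385/0.00833333 → 8, 0.00220/0.00416667 → 0; chars 80.

LL78xi80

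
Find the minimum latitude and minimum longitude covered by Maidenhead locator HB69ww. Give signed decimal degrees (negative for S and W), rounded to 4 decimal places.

Field H=7, B=1: +7·20° lon, +1·10° lat → SW at lon -40°, lat -80°.
Square 6, 9: +6·2° lon, +9·1° lat → SW at lon -28°, lat -71°.
Subsquare w=22, w=22: +22·0.0833333° lon, +22·0.0416667° lat → SW at lon -26.1667°, lat -70.0833°.
latitude -70.0833, longitude -26.1667.

-70.0833, -26.1667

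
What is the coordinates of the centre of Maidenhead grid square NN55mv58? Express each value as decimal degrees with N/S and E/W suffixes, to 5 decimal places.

Field N=13, N=13: +13·20° lon, +13·10° lat → SW at lon 80°, lat 40°.
Square 5, 5: +5·2° lon, +5·1° lat → SW at lon 90°, lat 45°.
Subsquare m=12, v=21: +12·0.0833333° lon, +21·0.0416667° lat → SW at lon 91°, lat 45.875°.
Extended square 5, 8: +5·0.00833333° lon, +8·0.00416667° lat → SW at lon 91.0417°, lat 45.9083°.
Cell spans 0.00833333° lon × 0.00416667° lat. Centre is SW corner plus half of each.
latitude 45.91042° N, longitude 91.04583° E.

45.91042° N, 91.04583° E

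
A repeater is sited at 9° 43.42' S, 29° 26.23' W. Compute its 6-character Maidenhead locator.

HI50gg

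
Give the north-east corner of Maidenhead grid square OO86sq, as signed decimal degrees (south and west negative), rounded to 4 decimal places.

56.7083, 117.5833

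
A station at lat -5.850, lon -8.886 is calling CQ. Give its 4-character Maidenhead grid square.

II54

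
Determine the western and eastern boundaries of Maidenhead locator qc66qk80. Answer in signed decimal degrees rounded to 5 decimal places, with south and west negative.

153.40000, 153.40833

Field Q=16, C=2: +16·20° lon, +2·10° lat → SW at lon 140°, lat -70°.
Square 6, 6: +6·2° lon, +6·1° lat → SW at lon 152°, lat -64°.
Subsquare q=16, k=10: +16·0.0833333° lon, +10·0.0416667° lat → SW at lon 153.333°, lat -63.5833°.
Extended square 8, 0: +8·0.00833333° lon, +0·0.00416667° lat → SW at lon 153.4°, lat -63.5833°.
Cell spans 0.00833333° lon × 0.00416667° lat.
west 153.40000, east 153.40833.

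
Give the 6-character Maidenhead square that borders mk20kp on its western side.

Longitude subsquare k = 10; −1 → 9 = j.
The latitude characters are unchanged.

MK20jp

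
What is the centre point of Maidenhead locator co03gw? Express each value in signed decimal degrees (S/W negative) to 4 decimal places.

53.9375, -139.4583

Field C=2, O=14: +2·20° lon, +14·10° lat → SW at lon -140°, lat 50°.
Square 0, 3: +0·2° lon, +3·1° lat → SW at lon -140°, lat 53°.
Subsquare g=6, w=22: +6·0.0833333° lon, +22·0.0416667° lat → SW at lon -139.5°, lat 53.9167°.
Cell spans 0.0833333° lon × 0.0416667° lat. Centre is SW corner plus half of each.
latitude 53.9375, longitude -139.4583.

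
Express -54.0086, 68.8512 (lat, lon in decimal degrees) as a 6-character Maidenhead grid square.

Shift to the Maidenhead origin (180°W, 90°S): lon 248.8512, lat 35.9914.
Field: 248.8512/20 → 12 → M, 35.9914/10 → 3 → D; chars MD.
Square: 8.8512/2 → 4, 5.9914/1 → 5; chars 45.
Subsquare: 0.8512/0.0833333 → 10 → k, 0.9914/0.0416667 → 23 → x; chars kx.

MD45kx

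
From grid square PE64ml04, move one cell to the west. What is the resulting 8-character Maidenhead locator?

Longitude extended square 0; −1 → -1, wraps to 9, carry into subsquare.
Longitude subsquare m = 12; −1 → 11 = l.
The latitude characters are unchanged.

PE64ll94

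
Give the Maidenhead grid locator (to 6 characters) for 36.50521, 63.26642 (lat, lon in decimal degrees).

MM16pm

Offset from 180°W / 90°S: lon 243.2664°, lat 126.5052°.
Field: lon ⌊243.2664/20⌋ = 12 → M; lat ⌊126.5052/10⌋ = 12 → M.
Square: lon ⌊3.2664/2⌋ = 1; lat ⌊6.5052/1⌋ = 6.
Subsquare: lon ⌊1.2664/0.0833333⌋ = 15 → p; lat ⌊0.5052/0.0416667⌋ = 12 → m.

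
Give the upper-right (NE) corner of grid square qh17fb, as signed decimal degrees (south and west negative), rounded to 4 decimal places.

Field Q=16, H=7: +16·20° lon, +7·10° lat → SW at lon 140°, lat -20°.
Square 1, 7: +1·2° lon, +7·1° lat → SW at lon 142°, lat -13°.
Subsquare f=5, b=1: +5·0.0833333° lon, +1·0.0416667° lat → SW at lon 142.417°, lat -12.9583°.
Cell spans 0.0833333° lon × 0.0416667° lat. NE corner is SW corner plus one full cell.
latitude -12.9167, longitude 142.5000.

-12.9167, 142.5000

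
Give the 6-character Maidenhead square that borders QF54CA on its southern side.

QF53cx

Latitude subsquare a = 0; −1 → -1, wraps to 23 = x, carry into square.
Latitude square 4; −1 → 3.
The longitude characters are unchanged.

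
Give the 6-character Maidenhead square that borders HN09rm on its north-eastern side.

HN09sn

Longitude subsquare r = 17; +1 → 18 = s.
Latitude subsquare m = 12; +1 → 13 = n.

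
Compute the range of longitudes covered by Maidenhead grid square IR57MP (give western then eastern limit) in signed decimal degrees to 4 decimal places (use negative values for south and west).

-9.0000, -8.9167

Field I=8, R=17: +8·20° lon, +17·10° lat → SW at lon -20°, lat 80°.
Square 5, 7: +5·2° lon, +7·1° lat → SW at lon -10°, lat 87°.
Subsquare m=12, p=15: +12·0.0833333° lon, +15·0.0416667° lat → SW at lon -9°, lat 87.625°.
Cell spans 0.0833333° lon × 0.0416667° lat.
west -9.0000, east -8.9167.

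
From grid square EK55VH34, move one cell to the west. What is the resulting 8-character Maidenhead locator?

Longitude extended square 3; −1 → 2.
The latitude characters are unchanged.

EK55vh24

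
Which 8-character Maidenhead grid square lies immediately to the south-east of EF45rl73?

EF45rl82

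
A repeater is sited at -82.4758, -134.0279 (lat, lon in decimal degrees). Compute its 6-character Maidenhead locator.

CA27xm

Offset from 180°W / 90°S: lon 45.9721°, lat 7.5242°.
Field: lon ⌊45.9721/20⌋ = 2 → C; lat ⌊7.5242/10⌋ = 0 → A.
Square: lon ⌊5.9721/2⌋ = 2; lat ⌊7.5242/1⌋ = 7.
Subsquare: lon ⌊1.9721/0.0833333⌋ = 23 → x; lat ⌊0.5242/0.0416667⌋ = 12 → m.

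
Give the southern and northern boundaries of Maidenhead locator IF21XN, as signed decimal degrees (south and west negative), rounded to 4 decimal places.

Field I=8, F=5: +8·20° lon, +5·10° lat → SW at lon -20°, lat -40°.
Square 2, 1: +2·2° lon, +1·1° lat → SW at lon -16°, lat -39°.
Subsquare x=23, n=13: +23·0.0833333° lon, +13·0.0416667° lat → SW at lon -14.0833°, lat -38.4583°.
Cell spans 0.0833333° lon × 0.0416667° lat.
south -38.4583, north -38.4167.

-38.4583, -38.4167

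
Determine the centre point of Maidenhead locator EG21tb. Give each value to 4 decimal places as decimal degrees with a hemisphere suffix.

Field E=4, G=6: +4·20° lon, +6·10° lat → SW at lon -100°, lat -30°.
Square 2, 1: +2·2° lon, +1·1° lat → SW at lon -96°, lat -29°.
Subsquare t=19, b=1: +19·0.0833333° lon, +1·0.0416667° lat → SW at lon -94.4167°, lat -28.9583°.
Cell spans 0.0833333° lon × 0.0416667° lat. Centre is SW corner plus half of each.
latitude 28.9375° S, longitude 94.3750° W.

28.9375° S, 94.3750° W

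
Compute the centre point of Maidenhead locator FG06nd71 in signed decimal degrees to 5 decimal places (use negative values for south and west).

-23.86875, -78.85417

Field F=5, G=6: +5·20° lon, +6·10° lat → SW at lon -80°, lat -30°.
Square 0, 6: +0·2° lon, +6·1° lat → SW at lon -80°, lat -24°.
Subsquare n=13, d=3: +13·0.0833333° lon, +3·0.0416667° lat → SW at lon -78.9167°, lat -23.875°.
Extended square 7, 1: +7·0.00833333° lon, +1·0.00416667° lat → SW at lon -78.8583°, lat -23.8708°.
Cell spans 0.00833333° lon × 0.00416667° lat. Centre is SW corner plus half of each.
latitude -23.86875, longitude -78.85417.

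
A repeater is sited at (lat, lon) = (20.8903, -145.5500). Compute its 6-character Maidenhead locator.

BL70fv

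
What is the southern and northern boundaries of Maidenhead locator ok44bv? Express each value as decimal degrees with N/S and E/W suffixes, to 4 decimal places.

14.8750° N, 14.9167° N

Field O=14, K=10: +14·20° lon, +10·10° lat → SW at lon 100°, lat 10°.
Square 4, 4: +4·2° lon, +4·1° lat → SW at lon 108°, lat 14°.
Subsquare b=1, v=21: +1·0.0833333° lon, +21·0.0416667° lat → SW at lon 108.083°, lat 14.875°.
Cell spans 0.0833333° lon × 0.0416667° lat.
south 14.8750° N, north 14.9167° N.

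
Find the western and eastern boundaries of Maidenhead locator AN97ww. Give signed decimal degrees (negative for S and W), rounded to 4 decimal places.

-160.1667, -160.0833

Field A=0, N=13: +0·20° lon, +13·10° lat → SW at lon -180°, lat 40°.
Square 9, 7: +9·2° lon, +7·1° lat → SW at lon -162°, lat 47°.
Subsquare w=22, w=22: +22·0.0833333° lon, +22·0.0416667° lat → SW at lon -160.167°, lat 47.9167°.
Cell spans 0.0833333° lon × 0.0416667° lat.
west -160.1667, east -160.0833.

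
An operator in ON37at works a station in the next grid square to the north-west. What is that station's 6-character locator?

ON27xu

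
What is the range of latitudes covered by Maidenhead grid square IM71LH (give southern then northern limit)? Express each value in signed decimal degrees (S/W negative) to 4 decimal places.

31.2917, 31.3333

Field I=8, M=12: +8·20° lon, +12·10° lat → SW at lon -20°, lat 30°.
Square 7, 1: +7·2° lon, +1·1° lat → SW at lon -6°, lat 31°.
Subsquare l=11, h=7: +11·0.0833333° lon, +7·0.0416667° lat → SW at lon -5.08333°, lat 31.2917°.
Cell spans 0.0833333° lon × 0.0416667° lat.
south 31.2917, north 31.3333.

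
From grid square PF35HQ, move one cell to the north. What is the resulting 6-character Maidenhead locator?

Latitude subsquare q = 16; +1 → 17 = r.
The longitude characters are unchanged.

PF35hr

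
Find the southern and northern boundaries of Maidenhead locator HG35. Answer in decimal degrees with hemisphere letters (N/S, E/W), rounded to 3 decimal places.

25.000° S, 24.000° S

Field H=7, G=6: +7·20° lon, +6·10° lat → SW at lon -40°, lat -30°.
Square 3, 5: +3·2° lon, +5·1° lat → SW at lon -34°, lat -25°.
Cell spans 2° lon × 1° lat.
south 25.000° S, north 24.000° S.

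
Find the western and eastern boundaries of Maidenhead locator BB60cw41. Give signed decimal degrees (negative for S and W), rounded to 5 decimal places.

-147.80000, -147.79167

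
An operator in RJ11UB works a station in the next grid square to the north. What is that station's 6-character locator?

Latitude subsquare b = 1; +1 → 2 = c.
The longitude characters are unchanged.

RJ11uc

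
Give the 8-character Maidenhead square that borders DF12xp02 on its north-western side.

DF12wp93

Longitude extended square 0; −1 → -1, wraps to 9, carry into subsquare.
Longitude subsquare x = 23; −1 → 22 = w.
Latitude extended square 2; +1 → 3.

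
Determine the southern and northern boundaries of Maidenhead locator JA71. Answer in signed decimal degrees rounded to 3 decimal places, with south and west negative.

Field J=9, A=0: +9·20° lon, +0·10° lat → SW at lon 0°, lat -90°.
Square 7, 1: +7·2° lon, +1·1° lat → SW at lon 14°, lat -89°.
Cell spans 2° lon × 1° lat.
south -89.000, north -88.000.

-89.000, -88.000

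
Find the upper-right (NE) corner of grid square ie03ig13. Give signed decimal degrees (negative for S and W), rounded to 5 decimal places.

Field I=8, E=4: +8·20° lon, +4·10° lat → SW at lon -20°, lat -50°.
Square 0, 3: +0·2° lon, +3·1° lat → SW at lon -20°, lat -47°.
Subsquare i=8, g=6: +8·0.0833333° lon, +6·0.0416667° lat → SW at lon -19.3333°, lat -46.75°.
Extended square 1, 3: +1·0.00833333° lon, +3·0.00416667° lat → SW at lon -19.325°, lat -46.7375°.
Cell spans 0.00833333° lon × 0.00416667° lat. NE corner is SW corner plus one full cell.
latitude -46.73333, longitude -19.31667.

-46.73333, -19.31667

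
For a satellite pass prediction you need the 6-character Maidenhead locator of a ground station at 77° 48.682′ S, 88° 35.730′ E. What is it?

Add 180° to longitude and 90° to latitude: 268.5955, 12.1886.
Field: lon ⌊268.5955/20⌋ = 13 → N; lat ⌊12.1886/10⌋ = 1 → B.
Square: lon ⌊8.5955/2⌋ = 4; lat ⌊2.1886/1⌋ = 2.
Subsquare: lon ⌊0.5955/0.0833333⌋ = 7 → h; lat ⌊0.1886/0.0416667⌋ = 4 → e.

NB42he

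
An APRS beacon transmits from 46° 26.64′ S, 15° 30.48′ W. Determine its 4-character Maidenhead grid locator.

IE23

Add 180° to longitude and 90° to latitude: 164.49, 43.56.
Field (20°×10°, letters A–R): 164.49/20 → 8 → I, 43.56/10 → 4 → E; chars IE.
Square (2°×1°, digits 0–9): 4.49/2 → 2, 3.56/1 → 3; chars 23.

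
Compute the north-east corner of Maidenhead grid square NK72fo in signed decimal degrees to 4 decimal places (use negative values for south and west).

Field N=13, K=10: +13·20° lon, +10·10° lat → SW at lon 80°, lat 10°.
Square 7, 2: +7·2° lon, +2·1° lat → SW at lon 94°, lat 12°.
Subsquare f=5, o=14: +5·0.0833333° lon, +14·0.0416667° lat → SW at lon 94.4167°, lat 12.5833°.
Cell spans 0.0833333° lon × 0.0416667° lat. NE corner is SW corner plus one full cell.
latitude 12.6250, longitude 94.5000.

12.6250, 94.5000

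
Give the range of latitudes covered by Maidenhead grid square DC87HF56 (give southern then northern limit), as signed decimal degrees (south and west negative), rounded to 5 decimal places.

Field D=3, C=2: +3·20° lon, +2·10° lat → SW at lon -120°, lat -70°.
Square 8, 7: +8·2° lon, +7·1° lat → SW at lon -104°, lat -63°.
Subsquare h=7, f=5: +7·0.0833333° lon, +5·0.0416667° lat → SW at lon -103.417°, lat -62.7917°.
Extended square 5, 6: +5·0.00833333° lon, +6·0.00416667° lat → SW at lon -103.375°, lat -62.7667°.
Cell spans 0.00833333° lon × 0.00416667° lat.
south -62.76667, north -62.76250.

-62.76667, -62.76250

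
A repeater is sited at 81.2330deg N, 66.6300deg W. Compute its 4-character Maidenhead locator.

Shift to the Maidenhead origin (180°W, 90°S): lon 113.37, lat 171.23.
Field: 113.37/20 → 5 → F, 171.23/10 → 17 → R; chars FR.
Square: 13.37/2 → 6, 1.23/1 → 1; chars 61.

FR61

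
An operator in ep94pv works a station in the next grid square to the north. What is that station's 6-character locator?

Latitude subsquare v = 21; +1 → 22 = w.
The longitude characters are unchanged.

EP94pw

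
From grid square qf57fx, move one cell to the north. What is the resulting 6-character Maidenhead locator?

QF58fa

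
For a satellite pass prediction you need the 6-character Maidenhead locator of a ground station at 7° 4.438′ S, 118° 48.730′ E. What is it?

OI92jw

Add 180° to longitude and 90° to latitude: 298.8122, 82.9260.
Field: lon ⌊298.8122/20⌋ = 14 → O; lat ⌊82.9260/10⌋ = 8 → I.
Square: lon ⌊18.8122/2⌋ = 9; lat ⌊2.9260/1⌋ = 2.
Subsquare: lon ⌊0.8122/0.0833333⌋ = 9 → j; lat ⌊0.9260/0.0416667⌋ = 22 → w.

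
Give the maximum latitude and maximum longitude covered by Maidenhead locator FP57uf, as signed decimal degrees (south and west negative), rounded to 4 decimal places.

67.2500, -68.2500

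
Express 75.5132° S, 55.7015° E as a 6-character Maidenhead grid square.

Offset from 180°W / 90°S: lon 235.7015°, lat 14.4868°.
Field: 235.7015/20 → 11 → L, 14.4868/10 → 1 → B; chars LB.
Square: 15.7015/2 → 7, 4.4868/1 → 4; chars 74.
Subsquare: 1.7015/0.0833333 → 20 → u, 0.4868/0.0416667 → 11 → l; chars ul.

LB74ul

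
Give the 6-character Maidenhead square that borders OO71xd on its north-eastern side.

OO81ae

Longitude subsquare x = 23; +1 → 24, wraps to 0 = a, carry into square.
Longitude square 7; +1 → 8.
Latitude subsquare d = 3; +1 → 4 = e.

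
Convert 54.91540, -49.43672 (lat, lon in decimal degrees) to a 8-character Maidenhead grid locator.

Shift to the Maidenhead origin (180°W, 90°S): lon 130.56328, lat 144.91540.
Field: lon ⌊130.56328/20⌋ = 6 → G; lat ⌊144.91540/10⌋ = 14 → O.
Square: lon ⌊10.56328/2⌋ = 5; lat ⌊4.91540/1⌋ = 4.
Subsquare: lon ⌊0.56328/0.0833333⌋ = 6 → g; lat ⌊0.91540/0.0416667⌋ = 21 → v.
Extended square: lon ⌊0.06328/0.00833333⌋ = 7; lat ⌊0.04040/0.00416667⌋ = 9.

GO54gv79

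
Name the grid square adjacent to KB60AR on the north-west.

KB50xs

Longitude subsquare a = 0; −1 → -1, wraps to 23 = x, carry into square.
Longitude square 6; −1 → 5.
Latitude subsquare r = 17; +1 → 18 = s.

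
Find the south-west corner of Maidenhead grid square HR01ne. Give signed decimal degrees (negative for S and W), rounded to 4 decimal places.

81.1667, -38.9167

Field H=7, R=17: +7·20° lon, +17·10° lat → SW at lon -40°, lat 80°.
Square 0, 1: +0·2° lon, +1·1° lat → SW at lon -40°, lat 81°.
Subsquare n=13, e=4: +13·0.0833333° lon, +4·0.0416667° lat → SW at lon -38.9167°, lat 81.1667°.
latitude 81.1667, longitude -38.9167.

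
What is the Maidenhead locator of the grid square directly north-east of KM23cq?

KM23dr

Longitude subsquare c = 2; +1 → 3 = d.
Latitude subsquare q = 16; +1 → 17 = r.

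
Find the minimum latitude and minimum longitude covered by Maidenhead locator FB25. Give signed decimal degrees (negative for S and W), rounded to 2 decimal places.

-75.00, -76.00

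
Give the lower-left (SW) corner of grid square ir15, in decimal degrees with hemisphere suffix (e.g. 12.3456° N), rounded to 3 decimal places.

85.000° N, 18.000° W

Field I=8, R=17: +8·20° lon, +17·10° lat → SW at lon -20°, lat 80°.
Square 1, 5: +1·2° lon, +5·1° lat → SW at lon -18°, lat 85°.
latitude 85.000° N, longitude 18.000° W.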